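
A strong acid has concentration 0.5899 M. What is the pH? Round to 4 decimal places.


A strong acid dissociates completely, so [H+] equals the given concentration.
pH = -log10([H+]) = -log10(0.5899)
pH = 0.2292216, rounded to 4 dp:

0.2292


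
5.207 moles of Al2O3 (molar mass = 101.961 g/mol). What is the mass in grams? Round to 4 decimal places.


mass = n * M
mass = 5.207 * 101.961
mass = 530.910927 g, rounded to 4 dp:

530.9109 g


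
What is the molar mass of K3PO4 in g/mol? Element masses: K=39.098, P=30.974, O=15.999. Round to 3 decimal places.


M = sum(count * atomic_mass) over atoms.
M = 3*39.098 + 1*30.974 + 4*15.999
M = 117.294 + 30.974 + 63.996
M = 212.264 g/mol, rounded to 3 dp:

212.264 g/mol


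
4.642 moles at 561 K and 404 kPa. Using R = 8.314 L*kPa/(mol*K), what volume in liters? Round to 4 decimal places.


PV = nRT, solve for V = nRT / P.
nRT = 4.642 * 8.314 * 561 = 21651.0029
V = 21651.0029 / 404
V = 53.59159134 L, rounded to 4 dp:

53.5916 L


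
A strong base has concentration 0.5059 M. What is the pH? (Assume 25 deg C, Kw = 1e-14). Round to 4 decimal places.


A strong base dissociates completely, so [OH-] equals the given concentration.
pOH = -log10([OH-]) = -log10(0.5059) = 0.295935
pH = 14 - pOH = 14 - 0.295935
pH = 13.704065, rounded to 4 dp:

13.7041


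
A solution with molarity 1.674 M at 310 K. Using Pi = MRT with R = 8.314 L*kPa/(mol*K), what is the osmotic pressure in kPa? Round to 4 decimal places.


Osmotic pressure (van't Hoff): Pi = M*R*T.
RT = 8.314 * 310 = 2577.34
Pi = 1.674 * 2577.34
Pi = 4314.46716 kPa, rounded to 4 dp:

4314.4672 kPa


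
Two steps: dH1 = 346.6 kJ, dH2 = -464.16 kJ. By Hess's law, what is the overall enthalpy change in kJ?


Hess's law: enthalpy is a state function, so add the step enthalpies.
dH_total = dH1 + dH2 = 346.6 + (-464.16)
dH_total = -117.56 kJ:

-117.56 kJ


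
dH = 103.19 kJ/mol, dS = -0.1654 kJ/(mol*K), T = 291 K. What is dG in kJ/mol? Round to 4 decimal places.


Gibbs: dG = dH - T*dS (consistent units, dS already in kJ/(mol*K)).
T*dS = 291 * -0.1654 = -48.1314
dG = 103.19 - (-48.1314)
dG = 151.3214 kJ/mol, rounded to 4 dp:

151.3214 kJ/mol


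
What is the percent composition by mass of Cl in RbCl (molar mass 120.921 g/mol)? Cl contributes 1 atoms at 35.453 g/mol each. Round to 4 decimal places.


pct = 100 * (n_elem * M_elem) / M_total
mass_contribution = 1 * 35.453 = 35.453 g/mol
pct = 100 * 35.453 / 120.921
pct = 29.31914225 %, rounded to 4 dp:

29.3191 %


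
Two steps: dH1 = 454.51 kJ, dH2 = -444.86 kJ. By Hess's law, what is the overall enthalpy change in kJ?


Hess's law: enthalpy is a state function, so add the step enthalpies.
dH_total = dH1 + dH2 = 454.51 + (-444.86)
dH_total = 9.65 kJ:

9.65 kJ


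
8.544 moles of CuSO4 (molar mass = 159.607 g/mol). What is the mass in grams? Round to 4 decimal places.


mass = n * M
mass = 8.544 * 159.607
mass = 1363.682208 g, rounded to 4 dp:

1363.6822 g


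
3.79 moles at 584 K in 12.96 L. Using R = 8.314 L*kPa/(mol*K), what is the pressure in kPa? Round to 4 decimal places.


PV = nRT, solve for P = nRT / V.
nRT = 3.79 * 8.314 * 584 = 18401.875
P = 18401.875 / 12.96
P = 1419.89776235 kPa, rounded to 4 dp:

1419.8978 kPa


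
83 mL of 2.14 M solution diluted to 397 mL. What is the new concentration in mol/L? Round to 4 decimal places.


Dilution: M1*V1 = M2*V2, solve for M2.
M2 = M1*V1 / V2
M2 = 2.14 * 83 / 397
M2 = 177.62 / 397
M2 = 0.44740554 mol/L, rounded to 4 dp:

0.4474 mol/L


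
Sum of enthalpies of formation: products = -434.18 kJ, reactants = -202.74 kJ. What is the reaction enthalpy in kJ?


dH_rxn = sum(dH_f products) - sum(dH_f reactants)
dH_rxn = -434.18 - (-202.74)
dH_rxn = -231.44 kJ:

-231.44 kJ


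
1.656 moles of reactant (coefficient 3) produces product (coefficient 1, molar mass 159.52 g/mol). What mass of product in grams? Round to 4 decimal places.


Use the coefficient ratio to convert reactant moles to product moles, then multiply by the product's molar mass.
moles_P = moles_R * (coeff_P / coeff_R) = 1.656 * (1/3) = 0.552
mass_P = moles_P * M_P = 0.552 * 159.52
mass_P = 88.05504 g, rounded to 4 dp:

88.0550 g


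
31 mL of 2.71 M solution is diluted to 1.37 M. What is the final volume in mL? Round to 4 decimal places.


Dilution: M1*V1 = M2*V2, solve for V2.
V2 = M1*V1 / M2
V2 = 2.71 * 31 / 1.37
V2 = 84.01 / 1.37
V2 = 61.32116788 mL, rounded to 4 dp:

61.3212 mL


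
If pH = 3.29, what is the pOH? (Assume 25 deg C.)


At 25 deg C, pH + pOH = 14.
pOH = 14 - pH = 14 - 3.29
pOH = 10.71:

10.71


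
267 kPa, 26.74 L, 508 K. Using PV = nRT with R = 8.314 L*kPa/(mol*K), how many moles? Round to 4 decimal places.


PV = nRT, solve for n = PV / (RT).
PV = 267 * 26.74 = 7139.58
RT = 8.314 * 508 = 4223.512
n = 7139.58 / 4223.512
n = 1.69043677 mol, rounded to 4 dp:

1.6904 mol


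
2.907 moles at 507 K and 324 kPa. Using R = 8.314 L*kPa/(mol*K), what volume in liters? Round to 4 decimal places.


PV = nRT, solve for V = nRT / P.
nRT = 2.907 * 8.314 * 507 = 12253.5806
V = 12253.5806 / 324
V = 37.81969321 L, rounded to 4 dp:

37.8197 L


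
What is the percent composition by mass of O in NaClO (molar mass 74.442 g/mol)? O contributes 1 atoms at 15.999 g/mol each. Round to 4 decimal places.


pct = 100 * (n_elem * M_elem) / M_total
mass_contribution = 1 * 15.999 = 15.999 g/mol
pct = 100 * 15.999 / 74.442
pct = 21.49189973 %, rounded to 4 dp:

21.4919 %


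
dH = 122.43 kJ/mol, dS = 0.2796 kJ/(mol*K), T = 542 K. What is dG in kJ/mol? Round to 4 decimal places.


Gibbs: dG = dH - T*dS (consistent units, dS already in kJ/(mol*K)).
T*dS = 542 * 0.2796 = 151.5432
dG = 122.43 - (151.5432)
dG = -29.1132 kJ/mol, rounded to 4 dp:

-29.1132 kJ/mol


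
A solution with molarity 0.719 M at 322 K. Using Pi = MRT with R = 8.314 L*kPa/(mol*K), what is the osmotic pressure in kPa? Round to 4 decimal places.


Osmotic pressure (van't Hoff): Pi = M*R*T.
RT = 8.314 * 322 = 2677.108
Pi = 0.719 * 2677.108
Pi = 1924.840652 kPa, rounded to 4 dp:

1924.8407 kPa


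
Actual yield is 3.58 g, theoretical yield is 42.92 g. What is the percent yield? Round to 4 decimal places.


% yield = 100 * actual / theoretical
% yield = 100 * 3.58 / 42.92
% yield = 8.34109972 %, rounded to 4 dp:

8.3411 %


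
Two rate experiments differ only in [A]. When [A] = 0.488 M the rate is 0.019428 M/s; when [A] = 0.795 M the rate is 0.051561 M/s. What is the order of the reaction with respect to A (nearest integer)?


Rate is proportional to [A]^n, so rate2/rate1 = ([A]2/[A]1)^n. Take logs to solve for n.
rate2/rate1 = 0.051561 / 0.019428 = 2.654
[A]2/[A]1 = 0.795 / 0.488 = 1.6291
n = ln(2.654) / ln(1.6291) = 2.0
Nearest integer order:

2


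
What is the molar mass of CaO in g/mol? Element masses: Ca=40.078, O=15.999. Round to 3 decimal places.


M = sum(count * atomic_mass) over atoms.
M = 1*40.078 + 1*15.999
M = 40.078 + 15.999
M = 56.077 g/mol, rounded to 3 dp:

56.077 g/mol


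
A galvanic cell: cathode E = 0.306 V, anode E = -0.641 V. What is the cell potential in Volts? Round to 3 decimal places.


Standard cell potential: E_cell = E_cathode - E_anode.
E_cell = 0.306 - (-0.641)
E_cell = 0.947 V, rounded to 3 dp:

0.947 V


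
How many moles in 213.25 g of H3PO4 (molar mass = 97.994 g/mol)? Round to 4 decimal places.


n = mass / M
n = 213.25 / 97.994
n = 2.17615364 mol, rounded to 4 dp:

2.1762 mol


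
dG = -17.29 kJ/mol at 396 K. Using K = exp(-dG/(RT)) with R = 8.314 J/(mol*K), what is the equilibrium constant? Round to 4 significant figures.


dG is in kJ/mol; multiply by 1000 to match R in J/(mol*K).
RT = 8.314 * 396 = 3292.344 J/mol
exponent = -dG*1000 / (RT) = -(-17.29*1000) / 3292.344 = 5.2515776
K = exp(5.2515776)
K = 190.86714, rounded to 4 significant figures:

190.9


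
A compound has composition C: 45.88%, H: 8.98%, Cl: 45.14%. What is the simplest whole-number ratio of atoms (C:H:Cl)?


Assume 100 g of compound, divide each mass% by atomic mass to get moles, then normalize by the smallest to get a raw atom ratio.
Moles per 100 g: C: 45.88/12.011 = 3.8198, H: 8.98/1.008 = 8.9087, Cl: 45.14/35.453 = 1.2732
Raw ratio (divide by min = 1.2732): C: 3.0, H: 6.997, Cl: 1.0
Multiply by 1 to clear fractions: C: 3.0 ~= 3, H: 6.997 ~= 7, Cl: 1.0 ~= 1
Reduce by GCD to get the simplest whole-number ratio:

3:7:1


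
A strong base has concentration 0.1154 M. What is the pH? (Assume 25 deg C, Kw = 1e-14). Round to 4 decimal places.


A strong base dissociates completely, so [OH-] equals the given concentration.
pOH = -log10([OH-]) = -log10(0.1154) = 0.937794
pH = 14 - pOH = 14 - 0.937794
pH = 13.062206, rounded to 4 dp:

13.0622


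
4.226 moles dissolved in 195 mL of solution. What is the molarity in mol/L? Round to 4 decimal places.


Convert volume to liters: V_L = V_mL / 1000.
V_L = 195 / 1000 = 0.195 L
M = n / V_L = 4.226 / 0.195
M = 21.67179487 mol/L, rounded to 4 dp:

21.6718 mol/L


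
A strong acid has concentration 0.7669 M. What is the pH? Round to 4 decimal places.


A strong acid dissociates completely, so [H+] equals the given concentration.
pH = -log10([H+]) = -log10(0.7669)
pH = 0.11526126, rounded to 4 dp:

0.1153


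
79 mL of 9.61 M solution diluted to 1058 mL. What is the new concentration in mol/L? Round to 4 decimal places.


Dilution: M1*V1 = M2*V2, solve for M2.
M2 = M1*V1 / V2
M2 = 9.61 * 79 / 1058
M2 = 759.19 / 1058
M2 = 0.71757089 mol/L, rounded to 4 dp:

0.7176 mol/L


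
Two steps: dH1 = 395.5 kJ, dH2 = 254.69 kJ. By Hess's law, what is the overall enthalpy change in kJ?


Hess's law: enthalpy is a state function, so add the step enthalpies.
dH_total = dH1 + dH2 = 395.5 + (254.69)
dH_total = 650.19 kJ:

650.19 kJ


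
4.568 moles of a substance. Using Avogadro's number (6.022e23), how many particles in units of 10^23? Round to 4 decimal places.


N = n * NA, then divide by 1e23 for the requested units.
N / 1e23 = n * 6.022
N / 1e23 = 4.568 * 6.022
N / 1e23 = 27.508496, rounded to 4 dp:

27.5085


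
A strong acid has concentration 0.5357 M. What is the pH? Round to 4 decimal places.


A strong acid dissociates completely, so [H+] equals the given concentration.
pH = -log10([H+]) = -log10(0.5357)
pH = 0.27107835, rounded to 4 dp:

0.2711


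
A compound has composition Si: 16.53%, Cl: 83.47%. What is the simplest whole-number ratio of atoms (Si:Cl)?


Assume 100 g of compound, divide each mass% by atomic mass to get moles, then normalize by the smallest to get a raw atom ratio.
Moles per 100 g: Si: 16.53/28.086 = 0.5885, Cl: 83.47/35.453 = 2.3544
Raw ratio (divide by min = 0.5885): Si: 1.0, Cl: 4.0
Multiply by 1 to clear fractions: Si: 1.0 ~= 1, Cl: 4.0 ~= 4
Reduce by GCD to get the simplest whole-number ratio:

1:4


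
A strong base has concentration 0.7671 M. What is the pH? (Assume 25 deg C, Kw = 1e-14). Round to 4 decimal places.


A strong base dissociates completely, so [OH-] equals the given concentration.
pOH = -log10([OH-]) = -log10(0.7671) = 0.115148
pH = 14 - pOH = 14 - 0.115148
pH = 13.884852, rounded to 4 dp:

13.8849


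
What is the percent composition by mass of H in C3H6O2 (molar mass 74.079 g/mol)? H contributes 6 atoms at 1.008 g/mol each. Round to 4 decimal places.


pct = 100 * (n_elem * M_elem) / M_total
mass_contribution = 6 * 1.008 = 6.048 g/mol
pct = 100 * 6.048 / 74.079
pct = 8.16425708 %, rounded to 4 dp:

8.1643 %


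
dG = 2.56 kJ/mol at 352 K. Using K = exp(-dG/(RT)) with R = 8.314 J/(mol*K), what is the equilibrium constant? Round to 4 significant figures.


dG is in kJ/mol; multiply by 1000 to match R in J/(mol*K).
RT = 8.314 * 352 = 2926.528 J/mol
exponent = -dG*1000 / (RT) = -(2.56*1000) / 2926.528 = -0.87475671
K = exp(-0.87475671)
K = 0.41696345, rounded to 4 significant figures:

0.4170


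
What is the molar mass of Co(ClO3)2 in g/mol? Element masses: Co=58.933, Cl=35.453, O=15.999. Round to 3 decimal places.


M = sum(count * atomic_mass) over atoms.
M = 1*58.933 + 2*35.453 + 6*15.999
M = 58.933 + 70.906 + 95.994
M = 225.833 g/mol, rounded to 3 dp:

225.833 g/mol


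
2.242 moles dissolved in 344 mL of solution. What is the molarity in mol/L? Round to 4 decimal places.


Convert volume to liters: V_L = V_mL / 1000.
V_L = 344 / 1000 = 0.344 L
M = n / V_L = 2.242 / 0.344
M = 6.51744186 mol/L, rounded to 4 dp:

6.5174 mol/L


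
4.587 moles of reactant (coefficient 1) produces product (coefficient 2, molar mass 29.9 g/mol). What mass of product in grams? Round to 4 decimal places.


Use the coefficient ratio to convert reactant moles to product moles, then multiply by the product's molar mass.
moles_P = moles_R * (coeff_P / coeff_R) = 4.587 * (2/1) = 9.174
mass_P = moles_P * M_P = 9.174 * 29.9
mass_P = 274.3026 g, rounded to 4 dp:

274.3026 g


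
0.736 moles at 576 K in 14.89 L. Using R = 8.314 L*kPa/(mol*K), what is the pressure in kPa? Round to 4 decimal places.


PV = nRT, solve for P = nRT / V.
nRT = 0.736 * 8.314 * 576 = 3524.6039
P = 3524.6039 / 14.89
P = 236.70946273 kPa, rounded to 4 dp:

236.7095 kPa


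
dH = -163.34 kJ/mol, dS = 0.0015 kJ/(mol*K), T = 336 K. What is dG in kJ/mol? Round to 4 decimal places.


Gibbs: dG = dH - T*dS (consistent units, dS already in kJ/(mol*K)).
T*dS = 336 * 0.0015 = 0.504
dG = -163.34 - (0.504)
dG = -163.844 kJ/mol, rounded to 4 dp:

-163.8440 kJ/mol


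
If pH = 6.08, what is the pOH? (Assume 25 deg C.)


At 25 deg C, pH + pOH = 14.
pOH = 14 - pH = 14 - 6.08
pOH = 7.92:

7.92


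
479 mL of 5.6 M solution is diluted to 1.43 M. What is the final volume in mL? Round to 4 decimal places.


Dilution: M1*V1 = M2*V2, solve for V2.
V2 = M1*V1 / M2
V2 = 5.6 * 479 / 1.43
V2 = 2682.4 / 1.43
V2 = 1875.8041958 mL, rounded to 4 dp:

1875.8042 mL


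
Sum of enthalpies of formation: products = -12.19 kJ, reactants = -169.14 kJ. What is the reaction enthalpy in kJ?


dH_rxn = sum(dH_f products) - sum(dH_f reactants)
dH_rxn = -12.19 - (-169.14)
dH_rxn = 156.95 kJ:

156.95 kJ


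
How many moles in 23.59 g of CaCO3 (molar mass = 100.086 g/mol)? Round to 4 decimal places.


n = mass / M
n = 23.59 / 100.086
n = 0.2356973 mol, rounded to 4 dp:

0.2357 mol


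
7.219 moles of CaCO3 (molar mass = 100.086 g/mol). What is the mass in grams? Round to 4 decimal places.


mass = n * M
mass = 7.219 * 100.086
mass = 722.520834 g, rounded to 4 dp:

722.5208 g


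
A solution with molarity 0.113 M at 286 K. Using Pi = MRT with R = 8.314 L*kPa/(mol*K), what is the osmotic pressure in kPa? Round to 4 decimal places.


Osmotic pressure (van't Hoff): Pi = M*R*T.
RT = 8.314 * 286 = 2377.804
Pi = 0.113 * 2377.804
Pi = 268.691852 kPa, rounded to 4 dp:

268.6919 kPa


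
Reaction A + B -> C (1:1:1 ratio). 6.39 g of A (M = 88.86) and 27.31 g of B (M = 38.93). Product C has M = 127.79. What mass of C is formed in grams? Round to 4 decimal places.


Find moles of each reactant; the smaller value is the limiting reagent in a 1:1:1 reaction, so moles_C equals moles of the limiter.
n_A = mass_A / M_A = 6.39 / 88.86 = 0.071911 mol
n_B = mass_B / M_B = 27.31 / 38.93 = 0.701516 mol
Limiting reagent: A (smaller), n_limiting = 0.071911 mol
mass_C = n_limiting * M_C = 0.071911 * 127.79
mass_C = 9.18950669 g, rounded to 4 dp:

9.1895 g


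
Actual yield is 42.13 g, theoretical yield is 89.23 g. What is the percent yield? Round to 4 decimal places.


% yield = 100 * actual / theoretical
% yield = 100 * 42.13 / 89.23
% yield = 47.2150622 %, rounded to 4 dp:

47.2151 %


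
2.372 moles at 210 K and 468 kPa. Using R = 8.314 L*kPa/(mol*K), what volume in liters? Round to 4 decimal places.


PV = nRT, solve for V = nRT / P.
nRT = 2.372 * 8.314 * 210 = 4141.3697
V = 4141.3697 / 468
V = 8.84908056 L, rounded to 4 dp:

8.8491 L


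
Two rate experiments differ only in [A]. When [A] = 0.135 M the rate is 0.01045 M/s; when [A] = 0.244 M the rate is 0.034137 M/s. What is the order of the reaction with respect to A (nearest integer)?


Rate is proportional to [A]^n, so rate2/rate1 = ([A]2/[A]1)^n. Take logs to solve for n.
rate2/rate1 = 0.034137 / 0.01045 = 3.2667
[A]2/[A]1 = 0.244 / 0.135 = 1.8074
n = ln(3.2667) / ln(1.8074) = 2.0
Nearest integer order:

2


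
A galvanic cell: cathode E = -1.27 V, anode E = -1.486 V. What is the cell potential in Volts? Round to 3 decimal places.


Standard cell potential: E_cell = E_cathode - E_anode.
E_cell = -1.27 - (-1.486)
E_cell = 0.216 V, rounded to 3 dp:

0.216 V


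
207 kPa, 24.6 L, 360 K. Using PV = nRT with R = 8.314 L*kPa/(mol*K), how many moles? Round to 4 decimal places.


PV = nRT, solve for n = PV / (RT).
PV = 207 * 24.6 = 5092.2
RT = 8.314 * 360 = 2993.04
n = 5092.2 / 2993.04
n = 1.70134713 mol, rounded to 4 dp:

1.7013 mol


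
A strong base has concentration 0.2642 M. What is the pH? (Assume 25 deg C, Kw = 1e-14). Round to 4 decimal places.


A strong base dissociates completely, so [OH-] equals the given concentration.
pOH = -log10([OH-]) = -log10(0.2642) = 0.578067
pH = 14 - pOH = 14 - 0.578067
pH = 13.421933, rounded to 4 dp:

13.4219


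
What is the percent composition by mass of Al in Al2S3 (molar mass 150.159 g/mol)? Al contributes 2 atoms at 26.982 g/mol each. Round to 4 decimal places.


pct = 100 * (n_elem * M_elem) / M_total
mass_contribution = 2 * 26.982 = 53.964 g/mol
pct = 100 * 53.964 / 150.159
pct = 35.93790582 %, rounded to 4 dp:

35.9379 %


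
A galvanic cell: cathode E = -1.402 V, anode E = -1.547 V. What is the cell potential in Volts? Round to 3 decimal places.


Standard cell potential: E_cell = E_cathode - E_anode.
E_cell = -1.402 - (-1.547)
E_cell = 0.145 V, rounded to 3 dp:

0.145 V


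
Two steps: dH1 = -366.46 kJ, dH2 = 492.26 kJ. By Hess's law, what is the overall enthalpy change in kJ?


Hess's law: enthalpy is a state function, so add the step enthalpies.
dH_total = dH1 + dH2 = -366.46 + (492.26)
dH_total = 125.8 kJ:

125.80 kJ


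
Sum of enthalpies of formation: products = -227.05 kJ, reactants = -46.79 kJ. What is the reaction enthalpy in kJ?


dH_rxn = sum(dH_f products) - sum(dH_f reactants)
dH_rxn = -227.05 - (-46.79)
dH_rxn = -180.26 kJ:

-180.26 kJ


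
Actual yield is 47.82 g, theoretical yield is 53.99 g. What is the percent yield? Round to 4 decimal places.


% yield = 100 * actual / theoretical
% yield = 100 * 47.82 / 53.99
% yield = 88.57195777 %, rounded to 4 dp:

88.5720 %


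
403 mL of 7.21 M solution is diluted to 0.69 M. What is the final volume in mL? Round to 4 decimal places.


Dilution: M1*V1 = M2*V2, solve for V2.
V2 = M1*V1 / M2
V2 = 7.21 * 403 / 0.69
V2 = 2905.63 / 0.69
V2 = 4211.05797101 mL, rounded to 4 dp:

4211.0580 mL


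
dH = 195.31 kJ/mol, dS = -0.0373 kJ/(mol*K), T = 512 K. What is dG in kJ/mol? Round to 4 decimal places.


Gibbs: dG = dH - T*dS (consistent units, dS already in kJ/(mol*K)).
T*dS = 512 * -0.0373 = -19.0976
dG = 195.31 - (-19.0976)
dG = 214.4076 kJ/mol, rounded to 4 dp:

214.4076 kJ/mol


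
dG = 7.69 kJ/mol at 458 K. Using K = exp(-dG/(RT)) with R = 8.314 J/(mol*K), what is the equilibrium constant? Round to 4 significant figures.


dG is in kJ/mol; multiply by 1000 to match R in J/(mol*K).
RT = 8.314 * 458 = 3807.812 J/mol
exponent = -dG*1000 / (RT) = -(7.69*1000) / 3807.812 = -2.01953248
K = exp(-2.01953248)
K = 0.1327175, rounded to 4 significant figures:

0.1327


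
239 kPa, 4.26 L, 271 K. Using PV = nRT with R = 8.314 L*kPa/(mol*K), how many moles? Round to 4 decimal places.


PV = nRT, solve for n = PV / (RT).
PV = 239 * 4.26 = 1018.14
RT = 8.314 * 271 = 2253.094
n = 1018.14 / 2253.094
n = 0.45188527 mol, rounded to 4 dp:

0.4519 mol


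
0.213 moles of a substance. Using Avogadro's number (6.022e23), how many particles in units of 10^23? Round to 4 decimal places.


N = n * NA, then divide by 1e23 for the requested units.
N / 1e23 = n * 6.022
N / 1e23 = 0.213 * 6.022
N / 1e23 = 1.282686, rounded to 4 dp:

1.2827


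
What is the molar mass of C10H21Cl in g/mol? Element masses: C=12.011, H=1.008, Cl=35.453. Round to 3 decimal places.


M = sum(count * atomic_mass) over atoms.
M = 10*12.011 + 21*1.008 + 1*35.453
M = 120.11 + 21.168 + 35.453
M = 176.731 g/mol, rounded to 3 dp:

176.731 g/mol


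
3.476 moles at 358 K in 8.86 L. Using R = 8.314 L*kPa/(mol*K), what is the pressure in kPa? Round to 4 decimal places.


PV = nRT, solve for P = nRT / V.
nRT = 3.476 * 8.314 * 358 = 10346.0081
P = 10346.0081 / 8.86
P = 1167.72100451 kPa, rounded to 4 dp:

1167.7210 kPa


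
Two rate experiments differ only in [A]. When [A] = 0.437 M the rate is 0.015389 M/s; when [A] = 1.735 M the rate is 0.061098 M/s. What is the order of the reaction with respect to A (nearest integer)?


Rate is proportional to [A]^n, so rate2/rate1 = ([A]2/[A]1)^n. Take logs to solve for n.
rate2/rate1 = 0.061098 / 0.015389 = 3.9702
[A]2/[A]1 = 1.735 / 0.437 = 3.9703
n = ln(3.9702) / ln(3.9703) = 1.0
Nearest integer order:

1


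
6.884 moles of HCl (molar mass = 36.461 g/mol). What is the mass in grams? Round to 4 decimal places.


mass = n * M
mass = 6.884 * 36.461
mass = 250.997524 g, rounded to 4 dp:

250.9975 g


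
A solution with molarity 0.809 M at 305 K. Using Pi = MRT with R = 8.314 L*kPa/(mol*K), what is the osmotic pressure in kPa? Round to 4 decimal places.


Osmotic pressure (van't Hoff): Pi = M*R*T.
RT = 8.314 * 305 = 2535.77
Pi = 0.809 * 2535.77
Pi = 2051.43793 kPa, rounded to 4 dp:

2051.4379 kPa


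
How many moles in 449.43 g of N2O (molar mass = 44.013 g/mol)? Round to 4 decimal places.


n = mass / M
n = 449.43 / 44.013
n = 10.21130121 mol, rounded to 4 dp:

10.2113 mol


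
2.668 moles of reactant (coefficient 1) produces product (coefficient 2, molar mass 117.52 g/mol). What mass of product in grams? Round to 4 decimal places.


Use the coefficient ratio to convert reactant moles to product moles, then multiply by the product's molar mass.
moles_P = moles_R * (coeff_P / coeff_R) = 2.668 * (2/1) = 5.336
mass_P = moles_P * M_P = 5.336 * 117.52
mass_P = 627.08672 g, rounded to 4 dp:

627.0867 g


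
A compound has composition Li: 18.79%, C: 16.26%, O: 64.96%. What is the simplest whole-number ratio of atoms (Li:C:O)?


Assume 100 g of compound, divide each mass% by atomic mass to get moles, then normalize by the smallest to get a raw atom ratio.
Moles per 100 g: Li: 18.79/6.941 = 2.7071, C: 16.26/12.011 = 1.3538, O: 64.96/15.999 = 4.0603
Raw ratio (divide by min = 1.3538): Li: 2.0, C: 1.0, O: 2.999
Multiply by 1 to clear fractions: Li: 2.0 ~= 2, C: 1.0 ~= 1, O: 2.999 ~= 3
Reduce by GCD to get the simplest whole-number ratio:

2:1:3


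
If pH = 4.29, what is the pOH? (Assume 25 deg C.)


At 25 deg C, pH + pOH = 14.
pOH = 14 - pH = 14 - 4.29
pOH = 9.71:

9.71


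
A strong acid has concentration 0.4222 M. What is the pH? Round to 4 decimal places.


A strong acid dissociates completely, so [H+] equals the given concentration.
pH = -log10([H+]) = -log10(0.4222)
pH = 0.37448177, rounded to 4 dp:

0.3745


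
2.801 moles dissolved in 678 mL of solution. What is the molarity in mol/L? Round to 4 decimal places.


Convert volume to liters: V_L = V_mL / 1000.
V_L = 678 / 1000 = 0.678 L
M = n / V_L = 2.801 / 0.678
M = 4.13126844 mol/L, rounded to 4 dp:

4.1313 mol/L


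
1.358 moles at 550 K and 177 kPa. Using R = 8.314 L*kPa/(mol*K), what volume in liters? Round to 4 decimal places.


PV = nRT, solve for V = nRT / P.
nRT = 1.358 * 8.314 * 550 = 6209.7266
V = 6209.7266 / 177
V = 35.08320113 L, rounded to 4 dp:

35.0832 L


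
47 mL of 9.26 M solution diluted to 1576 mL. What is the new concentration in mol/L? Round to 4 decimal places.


Dilution: M1*V1 = M2*V2, solve for M2.
M2 = M1*V1 / V2
M2 = 9.26 * 47 / 1576
M2 = 435.22 / 1576
M2 = 0.27615482 mol/L, rounded to 4 dp:

0.2762 mol/L


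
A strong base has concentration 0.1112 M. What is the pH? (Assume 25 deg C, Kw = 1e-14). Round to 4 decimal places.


A strong base dissociates completely, so [OH-] equals the given concentration.
pOH = -log10([OH-]) = -log10(0.1112) = 0.953895
pH = 14 - pOH = 14 - 0.953895
pH = 13.046105, rounded to 4 dp:

13.0461


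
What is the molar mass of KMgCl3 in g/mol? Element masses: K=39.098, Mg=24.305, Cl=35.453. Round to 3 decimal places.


M = sum(count * atomic_mass) over atoms.
M = 1*39.098 + 1*24.305 + 3*35.453
M = 39.098 + 24.305 + 106.359
M = 169.762 g/mol, rounded to 3 dp:

169.762 g/mol


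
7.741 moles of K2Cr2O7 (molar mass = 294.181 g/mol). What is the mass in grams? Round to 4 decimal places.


mass = n * M
mass = 7.741 * 294.181
mass = 2277.255121 g, rounded to 4 dp:

2277.2551 g


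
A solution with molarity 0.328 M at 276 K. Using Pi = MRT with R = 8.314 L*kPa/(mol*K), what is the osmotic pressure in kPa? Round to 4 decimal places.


Osmotic pressure (van't Hoff): Pi = M*R*T.
RT = 8.314 * 276 = 2294.664
Pi = 0.328 * 2294.664
Pi = 752.649792 kPa, rounded to 4 dp:

752.6498 kPa


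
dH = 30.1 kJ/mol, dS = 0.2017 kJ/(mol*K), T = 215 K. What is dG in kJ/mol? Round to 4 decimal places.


Gibbs: dG = dH - T*dS (consistent units, dS already in kJ/(mol*K)).
T*dS = 215 * 0.2017 = 43.3655
dG = 30.1 - (43.3655)
dG = -13.2655 kJ/mol, rounded to 4 dp:

-13.2655 kJ/mol


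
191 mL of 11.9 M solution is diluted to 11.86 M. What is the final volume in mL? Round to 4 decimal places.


Dilution: M1*V1 = M2*V2, solve for V2.
V2 = M1*V1 / M2
V2 = 11.9 * 191 / 11.86
V2 = 2272.9 / 11.86
V2 = 191.64418212 mL, rounded to 4 dp:

191.6442 mL


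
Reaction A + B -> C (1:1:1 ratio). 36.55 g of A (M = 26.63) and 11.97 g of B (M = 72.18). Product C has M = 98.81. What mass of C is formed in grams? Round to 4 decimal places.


Find moles of each reactant; the smaller value is the limiting reagent in a 1:1:1 reaction, so moles_C equals moles of the limiter.
n_A = mass_A / M_A = 36.55 / 26.63 = 1.372512 mol
n_B = mass_B / M_B = 11.97 / 72.18 = 0.165835 mol
Limiting reagent: B (smaller), n_limiting = 0.165835 mol
mass_C = n_limiting * M_C = 0.165835 * 98.81
mass_C = 16.38615635 g, rounded to 4 dp:

16.3862 g


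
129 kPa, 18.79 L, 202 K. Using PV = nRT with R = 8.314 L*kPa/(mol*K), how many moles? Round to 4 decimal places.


PV = nRT, solve for n = PV / (RT).
PV = 129 * 18.79 = 2423.91
RT = 8.314 * 202 = 1679.428
n = 2423.91 / 1679.428
n = 1.44329498 mol, rounded to 4 dp:

1.4433 mol


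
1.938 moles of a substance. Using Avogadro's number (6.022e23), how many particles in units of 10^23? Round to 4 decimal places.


N = n * NA, then divide by 1e23 for the requested units.
N / 1e23 = n * 6.022
N / 1e23 = 1.938 * 6.022
N / 1e23 = 11.670636, rounded to 4 dp:

11.6706


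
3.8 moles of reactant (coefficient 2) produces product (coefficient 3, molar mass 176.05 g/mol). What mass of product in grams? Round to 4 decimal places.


Use the coefficient ratio to convert reactant moles to product moles, then multiply by the product's molar mass.
moles_P = moles_R * (coeff_P / coeff_R) = 3.8 * (3/2) = 5.7
mass_P = moles_P * M_P = 5.7 * 176.05
mass_P = 1003.485 g, rounded to 4 dp:

1003.4850 g


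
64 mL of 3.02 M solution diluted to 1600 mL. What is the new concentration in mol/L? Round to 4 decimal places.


Dilution: M1*V1 = M2*V2, solve for M2.
M2 = M1*V1 / V2
M2 = 3.02 * 64 / 1600
M2 = 193.28 / 1600
M2 = 0.1208 mol/L, rounded to 4 dp:

0.1208 mol/L


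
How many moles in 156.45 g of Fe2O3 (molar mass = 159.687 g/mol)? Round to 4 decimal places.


n = mass / M
n = 156.45 / 159.687
n = 0.9797291 mol, rounded to 4 dp:

0.9797 mol


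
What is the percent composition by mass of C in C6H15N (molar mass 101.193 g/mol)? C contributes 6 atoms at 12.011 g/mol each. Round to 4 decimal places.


pct = 100 * (n_elem * M_elem) / M_total
mass_contribution = 6 * 12.011 = 72.066 g/mol
pct = 100 * 72.066 / 101.193
pct = 71.21638849 %, rounded to 4 dp:

71.2164 %


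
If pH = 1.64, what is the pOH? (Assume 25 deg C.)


At 25 deg C, pH + pOH = 14.
pOH = 14 - pH = 14 - 1.64
pOH = 12.36:

12.36


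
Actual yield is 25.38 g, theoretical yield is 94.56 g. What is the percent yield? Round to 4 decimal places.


% yield = 100 * actual / theoretical
% yield = 100 * 25.38 / 94.56
% yield = 26.84010152 %, rounded to 4 dp:

26.8401 %


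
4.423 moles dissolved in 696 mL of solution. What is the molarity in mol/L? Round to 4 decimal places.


Convert volume to liters: V_L = V_mL / 1000.
V_L = 696 / 1000 = 0.696 L
M = n / V_L = 4.423 / 0.696
M = 6.35488506 mol/L, rounded to 4 dp:

6.3549 mol/L


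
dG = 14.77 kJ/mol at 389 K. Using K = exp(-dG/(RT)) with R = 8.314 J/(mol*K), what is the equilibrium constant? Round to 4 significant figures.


dG is in kJ/mol; multiply by 1000 to match R in J/(mol*K).
RT = 8.314 * 389 = 3234.146 J/mol
exponent = -dG*1000 / (RT) = -(14.77*1000) / 3234.146 = -4.56689339
K = exp(-4.56689339)
K = 0.010390188, rounded to 4 significant figures:

0.01039


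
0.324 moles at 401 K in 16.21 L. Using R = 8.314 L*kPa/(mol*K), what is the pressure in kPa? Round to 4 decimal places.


PV = nRT, solve for P = nRT / V.
nRT = 0.324 * 8.314 * 401 = 1080.1881
P = 1080.1881 / 16.21
P = 66.63714374 kPa, rounded to 4 dp:

66.6371 kPa


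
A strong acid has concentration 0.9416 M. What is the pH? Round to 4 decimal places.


A strong acid dissociates completely, so [H+] equals the given concentration.
pH = -log10([H+]) = -log10(0.9416)
pH = 0.02613355, rounded to 4 dp:

0.0261


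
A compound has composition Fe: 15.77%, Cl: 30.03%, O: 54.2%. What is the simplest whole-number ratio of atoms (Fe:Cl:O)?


Assume 100 g of compound, divide each mass% by atomic mass to get moles, then normalize by the smallest to get a raw atom ratio.
Moles per 100 g: Fe: 15.77/55.845 = 0.2824, Cl: 30.03/35.453 = 0.847, O: 54.2/15.999 = 3.3877
Raw ratio (divide by min = 0.2824): Fe: 1.0, Cl: 3.0, O: 11.997
Multiply by 1 to clear fractions: Fe: 1.0 ~= 1, Cl: 3.0 ~= 3, O: 11.997 ~= 12
Reduce by GCD to get the simplest whole-number ratio:

1:3:12


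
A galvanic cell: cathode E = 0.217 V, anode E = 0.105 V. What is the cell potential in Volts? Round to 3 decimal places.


Standard cell potential: E_cell = E_cathode - E_anode.
E_cell = 0.217 - (0.105)
E_cell = 0.112 V, rounded to 3 dp:

0.112 V


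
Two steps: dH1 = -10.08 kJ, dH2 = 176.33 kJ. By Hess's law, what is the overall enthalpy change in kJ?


Hess's law: enthalpy is a state function, so add the step enthalpies.
dH_total = dH1 + dH2 = -10.08 + (176.33)
dH_total = 166.25 kJ:

166.25 kJ


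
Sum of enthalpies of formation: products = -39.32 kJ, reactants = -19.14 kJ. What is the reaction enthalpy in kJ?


dH_rxn = sum(dH_f products) - sum(dH_f reactants)
dH_rxn = -39.32 - (-19.14)
dH_rxn = -20.18 kJ:

-20.18 kJ


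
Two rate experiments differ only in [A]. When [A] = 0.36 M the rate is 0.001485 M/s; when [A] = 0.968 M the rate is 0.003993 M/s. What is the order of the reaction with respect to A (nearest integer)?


Rate is proportional to [A]^n, so rate2/rate1 = ([A]2/[A]1)^n. Take logs to solve for n.
rate2/rate1 = 0.003993 / 0.001485 = 2.6889
[A]2/[A]1 = 0.968 / 0.36 = 2.6889
n = ln(2.6889) / ln(2.6889) = 1.0
Nearest integer order:

1


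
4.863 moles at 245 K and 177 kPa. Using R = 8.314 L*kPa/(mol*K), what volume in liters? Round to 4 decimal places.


PV = nRT, solve for V = nRT / P.
nRT = 4.863 * 8.314 * 245 = 9905.5906
V = 9905.5906 / 177
V = 55.9637887 L, rounded to 4 dp:

55.9638 L


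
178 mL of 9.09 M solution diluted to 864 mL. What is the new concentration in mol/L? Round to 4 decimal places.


Dilution: M1*V1 = M2*V2, solve for M2.
M2 = M1*V1 / V2
M2 = 9.09 * 178 / 864
M2 = 1618.02 / 864
M2 = 1.87270833 mol/L, rounded to 4 dp:

1.8727 mol/L


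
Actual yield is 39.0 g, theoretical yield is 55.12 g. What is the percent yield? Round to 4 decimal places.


% yield = 100 * actual / theoretical
% yield = 100 * 39.0 / 55.12
% yield = 70.75471698 %, rounded to 4 dp:

70.7547 %


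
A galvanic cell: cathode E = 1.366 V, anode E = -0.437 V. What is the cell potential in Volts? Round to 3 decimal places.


Standard cell potential: E_cell = E_cathode - E_anode.
E_cell = 1.366 - (-0.437)
E_cell = 1.803 V, rounded to 3 dp:

1.803 V


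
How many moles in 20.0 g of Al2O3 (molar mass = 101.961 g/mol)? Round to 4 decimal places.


n = mass / M
n = 20.0 / 101.961
n = 0.19615343 mol, rounded to 4 dp:

0.1962 mol


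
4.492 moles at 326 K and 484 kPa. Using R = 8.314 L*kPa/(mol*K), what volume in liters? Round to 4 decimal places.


PV = nRT, solve for V = nRT / P.
nRT = 4.492 * 8.314 * 326 = 12174.9551
V = 12174.9551 / 484
V = 25.15486591 L, rounded to 4 dp:

25.1549 L


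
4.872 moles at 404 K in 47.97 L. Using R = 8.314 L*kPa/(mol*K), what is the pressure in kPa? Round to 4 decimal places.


PV = nRT, solve for P = nRT / V.
nRT = 4.872 * 8.314 * 404 = 16364.3464
P = 16364.3464 / 47.97
P = 341.13709402 kPa, rounded to 4 dp:

341.1371 kPa


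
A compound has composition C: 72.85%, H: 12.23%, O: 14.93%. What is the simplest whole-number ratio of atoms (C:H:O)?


Assume 100 g of compound, divide each mass% by atomic mass to get moles, then normalize by the smallest to get a raw atom ratio.
Moles per 100 g: C: 72.85/12.011 = 6.0653, H: 12.23/1.008 = 12.1329, O: 14.93/15.999 = 0.9332
Raw ratio (divide by min = 0.9332): C: 6.5, H: 13.002, O: 1.0
Multiply by 2 to clear fractions: C: 12.999 ~= 13, H: 26.003 ~= 26, O: 2.0 ~= 2
Reduce by GCD to get the simplest whole-number ratio:

13:26:2


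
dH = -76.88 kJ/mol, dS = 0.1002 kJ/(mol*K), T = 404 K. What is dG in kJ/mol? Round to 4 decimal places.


Gibbs: dG = dH - T*dS (consistent units, dS already in kJ/(mol*K)).
T*dS = 404 * 0.1002 = 40.4808
dG = -76.88 - (40.4808)
dG = -117.3608 kJ/mol, rounded to 4 dp:

-117.3608 kJ/mol


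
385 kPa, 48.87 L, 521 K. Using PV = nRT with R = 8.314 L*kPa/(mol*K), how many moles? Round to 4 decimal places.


PV = nRT, solve for n = PV / (RT).
PV = 385 * 48.87 = 18814.95
RT = 8.314 * 521 = 4331.594
n = 18814.95 / 4331.594
n = 4.34365501 mol, rounded to 4 dp:

4.3437 mol


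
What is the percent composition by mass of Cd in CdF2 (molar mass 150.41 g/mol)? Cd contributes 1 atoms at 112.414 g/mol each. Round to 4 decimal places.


pct = 100 * (n_elem * M_elem) / M_total
mass_contribution = 1 * 112.414 = 112.414 g/mol
pct = 100 * 112.414 / 150.41
pct = 74.73838176 %, rounded to 4 dp:

74.7384 %


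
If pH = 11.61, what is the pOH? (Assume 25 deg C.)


At 25 deg C, pH + pOH = 14.
pOH = 14 - pH = 14 - 11.61
pOH = 2.39:

2.39


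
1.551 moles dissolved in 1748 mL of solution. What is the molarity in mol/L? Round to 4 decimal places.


Convert volume to liters: V_L = V_mL / 1000.
V_L = 1748 / 1000 = 1.748 L
M = n / V_L = 1.551 / 1.748
M = 0.88729977 mol/L, rounded to 4 dp:

0.8873 mol/L


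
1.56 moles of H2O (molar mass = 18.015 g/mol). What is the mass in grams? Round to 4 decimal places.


mass = n * M
mass = 1.56 * 18.015
mass = 28.1034 g, rounded to 4 dp:

28.1034 g


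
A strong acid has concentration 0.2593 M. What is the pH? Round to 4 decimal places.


A strong acid dissociates completely, so [H+] equals the given concentration.
pH = -log10([H+]) = -log10(0.2593)
pH = 0.58619748, rounded to 4 dp:

0.5862


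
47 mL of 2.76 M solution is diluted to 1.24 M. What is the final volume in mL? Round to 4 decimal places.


Dilution: M1*V1 = M2*V2, solve for V2.
V2 = M1*V1 / M2
V2 = 2.76 * 47 / 1.24
V2 = 129.72 / 1.24
V2 = 104.61290323 mL, rounded to 4 dp:

104.6129 mL


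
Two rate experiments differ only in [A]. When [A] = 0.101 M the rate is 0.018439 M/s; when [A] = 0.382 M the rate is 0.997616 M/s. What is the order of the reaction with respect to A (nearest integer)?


Rate is proportional to [A]^n, so rate2/rate1 = ([A]2/[A]1)^n. Take logs to solve for n.
rate2/rate1 = 0.997616 / 0.018439 = 54.1036
[A]2/[A]1 = 0.382 / 0.101 = 3.7822
n = ln(54.1036) / ln(3.7822) = 3.0
Nearest integer order:

3


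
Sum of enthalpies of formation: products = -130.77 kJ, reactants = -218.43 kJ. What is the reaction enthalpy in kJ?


dH_rxn = sum(dH_f products) - sum(dH_f reactants)
dH_rxn = -130.77 - (-218.43)
dH_rxn = 87.66 kJ:

87.66 kJ


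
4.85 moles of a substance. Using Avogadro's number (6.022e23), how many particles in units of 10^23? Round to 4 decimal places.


N = n * NA, then divide by 1e23 for the requested units.
N / 1e23 = n * 6.022
N / 1e23 = 4.85 * 6.022
N / 1e23 = 29.2067, rounded to 4 dp:

29.2067


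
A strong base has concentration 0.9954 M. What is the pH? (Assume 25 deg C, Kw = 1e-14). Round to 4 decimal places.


A strong base dissociates completely, so [OH-] equals the given concentration.
pOH = -log10([OH-]) = -log10(0.9954) = 0.002002
pH = 14 - pOH = 14 - 0.002002
pH = 13.997998, rounded to 4 dp:

13.9980


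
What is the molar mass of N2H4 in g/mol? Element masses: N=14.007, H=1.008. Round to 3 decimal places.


M = sum(count * atomic_mass) over atoms.
M = 2*14.007 + 4*1.008
M = 28.014 + 4.032
M = 32.046 g/mol, rounded to 3 dp:

32.046 g/mol


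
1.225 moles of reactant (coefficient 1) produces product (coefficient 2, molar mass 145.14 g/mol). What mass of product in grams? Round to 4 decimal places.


Use the coefficient ratio to convert reactant moles to product moles, then multiply by the product's molar mass.
moles_P = moles_R * (coeff_P / coeff_R) = 1.225 * (2/1) = 2.45
mass_P = moles_P * M_P = 2.45 * 145.14
mass_P = 355.593 g, rounded to 4 dp:

355.5930 g


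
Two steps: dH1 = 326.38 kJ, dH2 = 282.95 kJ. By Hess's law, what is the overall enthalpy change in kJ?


Hess's law: enthalpy is a state function, so add the step enthalpies.
dH_total = dH1 + dH2 = 326.38 + (282.95)
dH_total = 609.33 kJ:

609.33 kJ


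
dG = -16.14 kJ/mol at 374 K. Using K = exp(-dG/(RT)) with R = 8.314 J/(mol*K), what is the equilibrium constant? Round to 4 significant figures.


dG is in kJ/mol; multiply by 1000 to match R in J/(mol*K).
RT = 8.314 * 374 = 3109.436 J/mol
exponent = -dG*1000 / (RT) = -(-16.14*1000) / 3109.436 = 5.19065194
K = exp(5.19065194)
K = 179.58559, rounded to 4 significant figures:

179.6


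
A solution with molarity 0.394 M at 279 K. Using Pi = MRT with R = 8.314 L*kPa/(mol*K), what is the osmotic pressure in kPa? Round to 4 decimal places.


Osmotic pressure (van't Hoff): Pi = M*R*T.
RT = 8.314 * 279 = 2319.606
Pi = 0.394 * 2319.606
Pi = 913.924764 kPa, rounded to 4 dp:

913.9248 kPa


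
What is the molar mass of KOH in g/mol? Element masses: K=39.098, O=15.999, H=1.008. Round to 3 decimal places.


M = sum(count * atomic_mass) over atoms.
M = 1*39.098 + 1*15.999 + 1*1.008
M = 39.098 + 15.999 + 1.008
M = 56.105 g/mol, rounded to 3 dp:

56.105 g/mol


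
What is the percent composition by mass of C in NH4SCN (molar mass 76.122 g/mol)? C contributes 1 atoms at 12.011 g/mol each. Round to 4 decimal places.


pct = 100 * (n_elem * M_elem) / M_total
mass_contribution = 1 * 12.011 = 12.011 g/mol
pct = 100 * 12.011 / 76.122
pct = 15.77861853 %, rounded to 4 dp:

15.7786 %


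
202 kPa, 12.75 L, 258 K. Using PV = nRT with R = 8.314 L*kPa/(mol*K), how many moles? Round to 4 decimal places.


PV = nRT, solve for n = PV / (RT).
PV = 202 * 12.75 = 2575.5
RT = 8.314 * 258 = 2145.012
n = 2575.5 / 2145.012
n = 1.20069258 mol, rounded to 4 dp:

1.2007 mol


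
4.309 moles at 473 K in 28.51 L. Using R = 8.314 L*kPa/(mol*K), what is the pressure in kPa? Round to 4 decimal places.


PV = nRT, solve for P = nRT / V.
nRT = 4.309 * 8.314 * 473 = 16945.2373
P = 16945.2373 / 28.51
P = 594.36118204 kPa, rounded to 4 dp:

594.3612 kPa


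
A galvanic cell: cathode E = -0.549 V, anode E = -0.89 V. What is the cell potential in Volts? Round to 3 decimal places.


Standard cell potential: E_cell = E_cathode - E_anode.
E_cell = -0.549 - (-0.89)
E_cell = 0.341 V, rounded to 3 dp:

0.341 V
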